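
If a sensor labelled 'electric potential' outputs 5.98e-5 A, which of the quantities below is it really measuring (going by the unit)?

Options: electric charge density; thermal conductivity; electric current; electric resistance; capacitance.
electric current

electric potential should have units dimensionally equivalent to kg * m^2 / (A * s^3) (e.g. V).
The given unit 'A' reduces to A. Of the listed options, that is the dimensionality of electric current.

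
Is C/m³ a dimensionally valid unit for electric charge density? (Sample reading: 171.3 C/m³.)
Yes

electric charge density has SI base units: A * s / m^3
C/m³ reduces to the same SI base units, so it is a valid unit for electric charge density.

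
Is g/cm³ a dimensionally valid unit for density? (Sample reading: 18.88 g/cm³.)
Yes

density has SI base units: kg / m^3
g/cm³ reduces to the same SI base units, so it is a valid unit for density.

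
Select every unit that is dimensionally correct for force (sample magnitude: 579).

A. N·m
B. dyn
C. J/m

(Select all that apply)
B, C

force has SI base units: kg * m / s^2

Checking each option against kg * m / s^2:
  A. N·m: ✗ does not match
  B. dyn: ✓ matches
  C. J/m: ✓ matches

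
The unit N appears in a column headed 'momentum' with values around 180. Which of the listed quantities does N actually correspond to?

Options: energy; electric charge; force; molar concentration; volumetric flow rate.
force

momentum should have units dimensionally equivalent to kg * m / s (e.g. kg·m/s).
The given unit 'N' reduces to kg * m / s^2. Of the listed options, that is the dimensionality of force.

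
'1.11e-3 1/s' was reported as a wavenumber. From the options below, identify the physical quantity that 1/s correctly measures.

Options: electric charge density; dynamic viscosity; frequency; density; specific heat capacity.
frequency

wavenumber should have units dimensionally equivalent to 1 / m (e.g. 1/m).
The given unit '1/s' reduces to 1 / s. Of the listed options, that is the dimensionality of frequency.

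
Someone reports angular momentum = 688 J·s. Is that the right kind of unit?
Yes

angular momentum has SI base units: kg * m^2 / s
J·s reduces to the same SI base units, so it is a valid unit for angular momentum.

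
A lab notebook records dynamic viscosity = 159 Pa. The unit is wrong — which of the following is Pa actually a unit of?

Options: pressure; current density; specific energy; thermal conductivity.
pressure

dynamic viscosity should have units dimensionally equivalent to kg / (m * s) (e.g. Pa·s).
The given unit 'Pa' reduces to kg / (m * s^2). Of the listed options, that is the dimensionality of pressure.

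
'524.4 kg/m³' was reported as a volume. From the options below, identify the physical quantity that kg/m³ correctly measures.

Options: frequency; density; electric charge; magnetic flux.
density

volume should have units dimensionally equivalent to m^3 (e.g. m³).
The given unit 'kg/m³' reduces to kg / m^3. Of the listed options, that is the dimensionality of density.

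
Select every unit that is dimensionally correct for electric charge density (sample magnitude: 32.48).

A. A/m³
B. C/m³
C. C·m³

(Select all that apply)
B

electric charge density has SI base units: A * s / m^3

Checking each option against A * s / m^3:
  A. A/m³: ✗ does not match
  B. C/m³: ✓ matches
  C. C·m³: ✗ does not match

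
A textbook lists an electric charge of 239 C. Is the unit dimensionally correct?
Yes

electric charge has SI base units: A * s
C reduces to the same SI base units, so it is a valid unit for electric charge.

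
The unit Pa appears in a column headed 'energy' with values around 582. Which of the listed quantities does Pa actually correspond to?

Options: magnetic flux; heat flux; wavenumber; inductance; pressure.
pressure

energy should have units dimensionally equivalent to kg * m^2 / s^2 (e.g. J).
The given unit 'Pa' reduces to kg / (m * s^2). Of the listed options, that is the dimensionality of pressure.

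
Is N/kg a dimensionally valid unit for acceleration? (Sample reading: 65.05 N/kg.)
Yes

acceleration has SI base units: m / s^2
N/kg reduces to the same SI base units, so it is a valid unit for acceleration.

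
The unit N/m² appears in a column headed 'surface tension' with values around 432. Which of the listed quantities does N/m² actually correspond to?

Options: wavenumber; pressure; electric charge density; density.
pressure

surface tension should have units dimensionally equivalent to kg / s^2 (e.g. N/m).
The given unit 'N/m²' reduces to kg / (m * s^2). Of the listed options, that is the dimensionality of pressure.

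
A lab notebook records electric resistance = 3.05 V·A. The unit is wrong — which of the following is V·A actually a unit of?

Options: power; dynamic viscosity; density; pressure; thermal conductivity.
power

electric resistance should have units dimensionally equivalent to kg * m^2 / (A^2 * s^3) (e.g. Ω).
The given unit 'V·A' reduces to kg * m^2 / s^3. Of the listed options, that is the dimensionality of power.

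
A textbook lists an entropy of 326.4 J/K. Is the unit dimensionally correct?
Yes

entropy has SI base units: kg * m^2 / (s^2 * K)
J/K reduces to the same SI base units, so it is a valid unit for entropy.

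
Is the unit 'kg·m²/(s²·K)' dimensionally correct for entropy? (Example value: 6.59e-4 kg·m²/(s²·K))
Yes

entropy has SI base units: kg * m^2 / (s^2 * K)
kg·m²/(s²·K) reduces to the same SI base units, so it is a valid unit for entropy.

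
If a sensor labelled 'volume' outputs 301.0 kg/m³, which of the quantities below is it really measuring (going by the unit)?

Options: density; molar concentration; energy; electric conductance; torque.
density

volume should have units dimensionally equivalent to m^3 (e.g. m³).
The given unit 'kg/m³' reduces to kg / m^3. Of the listed options, that is the dimensionality of density.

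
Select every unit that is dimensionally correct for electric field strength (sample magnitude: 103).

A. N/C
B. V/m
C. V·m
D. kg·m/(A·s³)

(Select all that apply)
A, B, D

electric field strength has SI base units: kg * m / (A * s^3)

Checking each option against kg * m / (A * s^3):
  A. N/C: ✓ matches
  B. V/m: ✓ matches
  C. V·m: ✗ does not match
  D. kg·m/(A·s³): ✓ matches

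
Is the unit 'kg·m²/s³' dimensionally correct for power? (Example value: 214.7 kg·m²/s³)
Yes

power has SI base units: kg * m^2 / s^3
kg·m²/s³ reduces to the same SI base units, so it is a valid unit for power.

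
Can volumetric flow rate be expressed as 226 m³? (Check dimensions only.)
No

volumetric flow rate has SI base units: m^3 / s
m³ does NOT reduce to m^3 / s; a valid unit for volumetric flow rate would be e.g. m³/s.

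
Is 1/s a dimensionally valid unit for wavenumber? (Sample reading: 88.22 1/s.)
No

wavenumber has SI base units: 1 / m
1/s does NOT reduce to 1 / m; a valid unit for wavenumber would be e.g. 1/m.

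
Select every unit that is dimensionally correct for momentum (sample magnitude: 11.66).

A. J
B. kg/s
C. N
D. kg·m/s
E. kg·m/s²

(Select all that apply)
D

momentum has SI base units: kg * m / s

Checking each option against kg * m / s:
  A. J: ✗ does not match
  B. kg/s: ✗ does not match
  C. N: ✗ does not match
  D. kg·m/s: ✓ matches
  E. kg·m/s²: ✗ does not match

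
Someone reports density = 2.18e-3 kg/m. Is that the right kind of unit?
No

density has SI base units: kg / m^3
kg/m does NOT reduce to kg / m^3; a valid unit for density would be e.g. kg/m³.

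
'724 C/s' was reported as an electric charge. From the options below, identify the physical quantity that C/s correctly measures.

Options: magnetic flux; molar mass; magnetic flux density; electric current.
electric current

electric charge should have units dimensionally equivalent to A * s (e.g. C).
The given unit 'C/s' reduces to A. Of the listed options, that is the dimensionality of electric current.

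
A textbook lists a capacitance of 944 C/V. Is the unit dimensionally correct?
Yes

capacitance has SI base units: A^2 * s^4 / (kg * m^2)
C/V reduces to the same SI base units, so it is a valid unit for capacitance.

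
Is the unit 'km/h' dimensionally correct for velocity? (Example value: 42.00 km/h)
Yes

velocity has SI base units: m / s
km/h reduces to the same SI base units, so it is a valid unit for velocity.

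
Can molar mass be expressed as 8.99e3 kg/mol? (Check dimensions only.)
Yes

molar mass has SI base units: kg / mol
kg/mol reduces to the same SI base units, so it is a valid unit for molar mass.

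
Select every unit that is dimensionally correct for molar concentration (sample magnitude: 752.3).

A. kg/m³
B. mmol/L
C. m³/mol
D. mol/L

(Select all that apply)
B, D

molar concentration has SI base units: mol / m^3

Checking each option against mol / m^3:
  A. kg/m³: ✗ does not match
  B. mmol/L: ✓ matches
  C. m³/mol: ✗ does not match
  D. mol/L: ✓ matches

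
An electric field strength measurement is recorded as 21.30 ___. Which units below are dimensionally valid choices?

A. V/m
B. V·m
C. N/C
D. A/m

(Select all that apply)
A, C

electric field strength has SI base units: kg * m / (A * s^3)

Checking each option against kg * m / (A * s^3):
  A. V/m: ✓ matches
  B. V·m: ✗ does not match
  C. N/C: ✓ matches
  D. A/m: ✗ does not match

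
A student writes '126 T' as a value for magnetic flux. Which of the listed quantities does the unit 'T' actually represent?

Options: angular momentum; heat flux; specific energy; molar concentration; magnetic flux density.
magnetic flux density

magnetic flux should have units dimensionally equivalent to kg * m^2 / (A * s^2) (e.g. Wb).
The given unit 'T' reduces to kg / (A * s^2). Of the listed options, that is the dimensionality of magnetic flux density.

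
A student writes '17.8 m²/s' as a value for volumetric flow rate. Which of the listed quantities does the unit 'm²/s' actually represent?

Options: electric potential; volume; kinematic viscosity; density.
kinematic viscosity

volumetric flow rate should have units dimensionally equivalent to m^3 / s (e.g. m³/s).
The given unit 'm²/s' reduces to m^2 / s. Of the listed options, that is the dimensionality of kinematic viscosity.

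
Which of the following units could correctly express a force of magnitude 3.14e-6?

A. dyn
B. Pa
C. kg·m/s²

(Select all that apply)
A, C

force has SI base units: kg * m / s^2

Checking each option against kg * m / s^2:
  A. dyn: ✓ matches
  B. Pa: ✗ does not match
  C. kg·m/s²: ✓ matches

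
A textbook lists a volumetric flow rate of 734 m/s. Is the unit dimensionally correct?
No

volumetric flow rate has SI base units: m^3 / s
m/s does NOT reduce to m^3 / s; a valid unit for volumetric flow rate would be e.g. m³/s.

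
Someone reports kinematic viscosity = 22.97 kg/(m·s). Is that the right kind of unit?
No

kinematic viscosity has SI base units: m^2 / s
kg/(m·s) does NOT reduce to m^2 / s; a valid unit for kinematic viscosity would be e.g. m²/s.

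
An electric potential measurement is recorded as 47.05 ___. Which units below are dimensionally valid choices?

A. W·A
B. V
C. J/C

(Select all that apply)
B, C

electric potential has SI base units: kg * m^2 / (A * s^3)

Checking each option against kg * m^2 / (A * s^3):
  A. W·A: ✗ does not match
  B. V: ✓ matches
  C. J/C: ✓ matches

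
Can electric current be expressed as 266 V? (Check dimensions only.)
No

electric current has SI base units: A
V does NOT reduce to A; a valid unit for electric current would be e.g. A.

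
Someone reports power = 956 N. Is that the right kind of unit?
No

power has SI base units: kg * m^2 / s^3
N does NOT reduce to kg * m^2 / s^3; a valid unit for power would be e.g. W.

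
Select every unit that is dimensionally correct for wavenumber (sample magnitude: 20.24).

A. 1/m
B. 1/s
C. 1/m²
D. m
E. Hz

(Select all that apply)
A

wavenumber has SI base units: 1 / m

Checking each option against 1 / m:
  A. 1/m: ✓ matches
  B. 1/s: ✗ does not match
  C. 1/m²: ✗ does not match
  D. m: ✗ does not match
  E. Hz: ✗ does not match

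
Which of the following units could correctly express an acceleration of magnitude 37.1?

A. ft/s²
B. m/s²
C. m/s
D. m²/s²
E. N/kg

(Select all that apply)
A, B, E

acceleration has SI base units: m / s^2

Checking each option against m / s^2:
  A. ft/s²: ✓ matches
  B. m/s²: ✓ matches
  C. m/s: ✗ does not match
  D. m²/s²: ✗ does not match
  E. N/kg: ✓ matches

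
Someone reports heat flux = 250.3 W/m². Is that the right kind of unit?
Yes

heat flux has SI base units: kg / s^3
W/m² reduces to the same SI base units, so it is a valid unit for heat flux.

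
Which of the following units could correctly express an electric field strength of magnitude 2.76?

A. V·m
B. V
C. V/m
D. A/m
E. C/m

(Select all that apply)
C

electric field strength has SI base units: kg * m / (A * s^3)

Checking each option against kg * m / (A * s^3):
  A. V·m: ✗ does not match
  B. V: ✗ does not match
  C. V/m: ✓ matches
  D. A/m: ✗ does not match
  E. C/m: ✗ does not match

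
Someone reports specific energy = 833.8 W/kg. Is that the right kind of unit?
No

specific energy has SI base units: m^2 / s^2
W/kg does NOT reduce to m^2 / s^2; a valid unit for specific energy would be e.g. J/kg.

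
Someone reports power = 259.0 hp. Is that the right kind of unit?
Yes

power has SI base units: kg * m^2 / s^3
hp reduces to the same SI base units, so it is a valid unit for power.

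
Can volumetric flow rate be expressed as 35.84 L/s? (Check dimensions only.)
Yes

volumetric flow rate has SI base units: m^3 / s
L/s reduces to the same SI base units, so it is a valid unit for volumetric flow rate.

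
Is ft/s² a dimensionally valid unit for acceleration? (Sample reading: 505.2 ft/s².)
Yes

acceleration has SI base units: m / s^2
ft/s² reduces to the same SI base units, so it is a valid unit for acceleration.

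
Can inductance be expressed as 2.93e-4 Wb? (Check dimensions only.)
No

inductance has SI base units: kg * m^2 / (A^2 * s^2)
Wb does NOT reduce to kg * m^2 / (A^2 * s^2); a valid unit for inductance would be e.g. H.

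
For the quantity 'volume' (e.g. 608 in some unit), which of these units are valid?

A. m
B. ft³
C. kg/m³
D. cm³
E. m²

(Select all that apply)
B, D

volume has SI base units: m^3

Checking each option against m^3:
  A. m: ✗ does not match
  B. ft³: ✓ matches
  C. kg/m³: ✗ does not match
  D. cm³: ✓ matches
  E. m²: ✗ does not match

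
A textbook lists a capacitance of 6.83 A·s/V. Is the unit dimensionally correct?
Yes

capacitance has SI base units: A^2 * s^4 / (kg * m^2)
A·s/V reduces to the same SI base units, so it is a valid unit for capacitance.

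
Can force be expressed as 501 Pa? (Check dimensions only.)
No

force has SI base units: kg * m / s^2
Pa does NOT reduce to kg * m / s^2; a valid unit for force would be e.g. N.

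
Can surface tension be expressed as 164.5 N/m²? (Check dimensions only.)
No

surface tension has SI base units: kg / s^2
N/m² does NOT reduce to kg / s^2; a valid unit for surface tension would be e.g. N/m.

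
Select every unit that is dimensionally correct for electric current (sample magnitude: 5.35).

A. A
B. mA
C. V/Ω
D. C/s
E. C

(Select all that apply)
A, B, C, D

electric current has SI base units: A

Checking each option against A:
  A. A: ✓ matches
  B. mA: ✓ matches
  C. V/Ω: ✓ matches
  D. C/s: ✓ matches
  E. C: ✗ does not match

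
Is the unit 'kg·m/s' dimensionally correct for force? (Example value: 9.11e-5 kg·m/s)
No

force has SI base units: kg * m / s^2
kg·m/s does NOT reduce to kg * m / s^2; a valid unit for force would be e.g. N.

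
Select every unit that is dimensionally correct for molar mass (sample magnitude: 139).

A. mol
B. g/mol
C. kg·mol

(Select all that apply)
B

molar mass has SI base units: kg / mol

Checking each option against kg / mol:
  A. mol: ✗ does not match
  B. g/mol: ✓ matches
  C. kg·mol: ✗ does not match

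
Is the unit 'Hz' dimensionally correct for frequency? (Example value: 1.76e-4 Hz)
Yes

frequency has SI base units: 1 / s
Hz reduces to the same SI base units, so it is a valid unit for frequency.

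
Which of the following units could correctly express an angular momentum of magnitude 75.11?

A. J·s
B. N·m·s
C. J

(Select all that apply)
A, B

angular momentum has SI base units: kg * m^2 / s

Checking each option against kg * m^2 / s:
  A. J·s: ✓ matches
  B. N·m·s: ✓ matches
  C. J: ✗ does not match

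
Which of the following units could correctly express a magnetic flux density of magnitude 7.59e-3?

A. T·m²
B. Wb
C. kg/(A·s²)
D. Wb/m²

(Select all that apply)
C, D

magnetic flux density has SI base units: kg / (A * s^2)

Checking each option against kg / (A * s^2):
  A. T·m²: ✗ does not match
  B. Wb: ✗ does not match
  C. kg/(A·s²): ✓ matches
  D. Wb/m²: ✓ matches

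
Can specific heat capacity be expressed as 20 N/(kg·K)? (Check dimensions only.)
No

specific heat capacity has SI base units: m^2 / (s^2 * K)
N/(kg·K) does NOT reduce to m^2 / (s^2 * K); a valid unit for specific heat capacity would be e.g. J/(kg·K).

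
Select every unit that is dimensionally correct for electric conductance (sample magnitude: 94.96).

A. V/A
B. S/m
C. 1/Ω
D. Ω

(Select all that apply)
C

electric conductance has SI base units: A^2 * s^3 / (kg * m^2)

Checking each option against A^2 * s^3 / (kg * m^2):
  A. V/A: ✗ does not match
  B. S/m: ✗ does not match
  C. 1/Ω: ✓ matches
  D. Ω: ✗ does not match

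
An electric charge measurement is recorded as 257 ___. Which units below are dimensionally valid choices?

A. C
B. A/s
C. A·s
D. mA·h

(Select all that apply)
A, C, D

electric charge has SI base units: A * s

Checking each option against A * s:
  A. C: ✓ matches
  B. A/s: ✗ does not match
  C. A·s: ✓ matches
  D. mA·h: ✓ matches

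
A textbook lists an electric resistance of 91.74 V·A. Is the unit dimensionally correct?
No

electric resistance has SI base units: kg * m^2 / (A^2 * s^3)
V·A does NOT reduce to kg * m^2 / (A^2 * s^3); a valid unit for electric resistance would be e.g. Ω.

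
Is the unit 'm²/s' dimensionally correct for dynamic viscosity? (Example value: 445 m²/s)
No

dynamic viscosity has SI base units: kg / (m * s)
m²/s does NOT reduce to kg / (m * s); a valid unit for dynamic viscosity would be e.g. Pa·s.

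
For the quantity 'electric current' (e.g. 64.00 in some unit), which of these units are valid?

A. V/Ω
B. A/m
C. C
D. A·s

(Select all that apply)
A

electric current has SI base units: A

Checking each option against A:
  A. V/Ω: ✓ matches
  B. A/m: ✗ does not match
  C. C: ✗ does not match
  D. A·s: ✗ does not match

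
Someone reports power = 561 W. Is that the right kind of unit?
Yes

power has SI base units: kg * m^2 / s^3
W reduces to the same SI base units, so it is a valid unit for power.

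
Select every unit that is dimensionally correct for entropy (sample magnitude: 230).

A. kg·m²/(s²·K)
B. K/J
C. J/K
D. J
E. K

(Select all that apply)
A, C

entropy has SI base units: kg * m^2 / (s^2 * K)

Checking each option against kg * m^2 / (s^2 * K):
  A. kg·m²/(s²·K): ✓ matches
  B. K/J: ✗ does not match
  C. J/K: ✓ matches
  D. J: ✗ does not match
  E. K: ✗ does not match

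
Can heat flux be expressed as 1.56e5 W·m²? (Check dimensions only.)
No

heat flux has SI base units: kg / s^3
W·m² does NOT reduce to kg / s^3; a valid unit for heat flux would be e.g. W/m².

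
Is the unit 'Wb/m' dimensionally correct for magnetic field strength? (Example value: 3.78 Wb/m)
No

magnetic field strength has SI base units: A / m
Wb/m does NOT reduce to A / m; a valid unit for magnetic field strength would be e.g. A/m.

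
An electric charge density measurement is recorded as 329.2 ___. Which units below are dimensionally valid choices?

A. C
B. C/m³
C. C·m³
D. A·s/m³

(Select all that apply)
B, D

electric charge density has SI base units: A * s / m^3

Checking each option against A * s / m^3:
  A. C: ✗ does not match
  B. C/m³: ✓ matches
  C. C·m³: ✗ does not match
  D. A·s/m³: ✓ matches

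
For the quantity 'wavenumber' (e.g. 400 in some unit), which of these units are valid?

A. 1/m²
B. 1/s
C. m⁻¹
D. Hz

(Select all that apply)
C

wavenumber has SI base units: 1 / m

Checking each option against 1 / m:
  A. 1/m²: ✗ does not match
  B. 1/s: ✗ does not match
  C. m⁻¹: ✓ matches
  D. Hz: ✗ does not match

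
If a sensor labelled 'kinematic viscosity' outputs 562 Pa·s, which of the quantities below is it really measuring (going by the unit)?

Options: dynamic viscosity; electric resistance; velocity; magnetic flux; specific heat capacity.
dynamic viscosity

kinematic viscosity should have units dimensionally equivalent to m^2 / s (e.g. m²/s).
The given unit 'Pa·s' reduces to kg / (m * s). Of the listed options, that is the dimensionality of dynamic viscosity.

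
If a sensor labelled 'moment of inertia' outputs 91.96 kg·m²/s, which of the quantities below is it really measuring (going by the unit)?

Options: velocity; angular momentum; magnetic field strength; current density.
angular momentum

moment of inertia should have units dimensionally equivalent to kg * m^2 (e.g. kg·m²).
The given unit 'kg·m²/s' reduces to kg * m^2 / s. Of the listed options, that is the dimensionality of angular momentum.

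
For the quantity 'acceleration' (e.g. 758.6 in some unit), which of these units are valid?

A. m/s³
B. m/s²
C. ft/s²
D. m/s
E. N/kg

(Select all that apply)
B, C, E

acceleration has SI base units: m / s^2

Checking each option against m / s^2:
  A. m/s³: ✗ does not match
  B. m/s²: ✓ matches
  C. ft/s²: ✓ matches
  D. m/s: ✗ does not match
  E. N/kg: ✓ matches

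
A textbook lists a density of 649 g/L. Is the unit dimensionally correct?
Yes

density has SI base units: kg / m^3
g/L reduces to the same SI base units, so it is a valid unit for density.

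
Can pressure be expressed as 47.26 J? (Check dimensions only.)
No

pressure has SI base units: kg / (m * s^2)
J does NOT reduce to kg / (m * s^2); a valid unit for pressure would be e.g. Pa.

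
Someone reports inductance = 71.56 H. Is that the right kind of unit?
Yes

inductance has SI base units: kg * m^2 / (A^2 * s^2)
H reduces to the same SI base units, so it is a valid unit for inductance.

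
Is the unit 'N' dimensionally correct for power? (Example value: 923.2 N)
No

power has SI base units: kg * m^2 / s^3
N does NOT reduce to kg * m^2 / s^3; a valid unit for power would be e.g. W.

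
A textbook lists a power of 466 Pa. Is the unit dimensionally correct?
No

power has SI base units: kg * m^2 / s^3
Pa does NOT reduce to kg * m^2 / s^3; a valid unit for power would be e.g. W.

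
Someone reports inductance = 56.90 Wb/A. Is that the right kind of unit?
Yes

inductance has SI base units: kg * m^2 / (A^2 * s^2)
Wb/A reduces to the same SI base units, so it is a valid unit for inductance.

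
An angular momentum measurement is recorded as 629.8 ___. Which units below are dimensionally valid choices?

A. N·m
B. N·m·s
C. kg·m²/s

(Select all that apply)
B, C

angular momentum has SI base units: kg * m^2 / s

Checking each option against kg * m^2 / s:
  A. N·m: ✗ does not match
  B. N·m·s: ✓ matches
  C. kg·m²/s: ✓ matches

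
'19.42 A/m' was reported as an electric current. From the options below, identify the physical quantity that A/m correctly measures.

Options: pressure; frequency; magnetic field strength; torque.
magnetic field strength

electric current should have units dimensionally equivalent to A (e.g. A).
The given unit 'A/m' reduces to A / m. Of the listed options, that is the dimensionality of magnetic field strength.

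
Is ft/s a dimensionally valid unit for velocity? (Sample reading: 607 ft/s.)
Yes

velocity has SI base units: m / s
ft/s reduces to the same SI base units, so it is a valid unit for velocity.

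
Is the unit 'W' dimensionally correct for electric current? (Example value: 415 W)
No

electric current has SI base units: A
W does NOT reduce to A; a valid unit for electric current would be e.g. A.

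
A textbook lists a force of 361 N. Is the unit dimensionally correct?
Yes

force has SI base units: kg * m / s^2
N reduces to the same SI base units, so it is a valid unit for force.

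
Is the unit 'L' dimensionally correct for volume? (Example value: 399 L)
Yes

volume has SI base units: m^3
L reduces to the same SI base units, so it is a valid unit for volume.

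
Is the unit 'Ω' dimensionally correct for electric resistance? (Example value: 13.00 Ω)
Yes

electric resistance has SI base units: kg * m^2 / (A^2 * s^3)
Ω reduces to the same SI base units, so it is a valid unit for electric resistance.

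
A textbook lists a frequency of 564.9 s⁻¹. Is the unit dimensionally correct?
Yes

frequency has SI base units: 1 / s
s⁻¹ reduces to the same SI base units, so it is a valid unit for frequency.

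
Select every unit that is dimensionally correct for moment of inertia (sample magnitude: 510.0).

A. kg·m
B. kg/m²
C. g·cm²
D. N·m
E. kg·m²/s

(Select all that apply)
C

moment of inertia has SI base units: kg * m^2

Checking each option against kg * m^2:
  A. kg·m: ✗ does not match
  B. kg/m²: ✗ does not match
  C. g·cm²: ✓ matches
  D. N·m: ✗ does not match
  E. kg·m²/s: ✗ does not match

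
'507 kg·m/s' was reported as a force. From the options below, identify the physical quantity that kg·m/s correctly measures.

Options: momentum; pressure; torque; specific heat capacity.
momentum

force should have units dimensionally equivalent to kg * m / s^2 (e.g. N).
The given unit 'kg·m/s' reduces to kg * m / s. Of the listed options, that is the dimensionality of momentum.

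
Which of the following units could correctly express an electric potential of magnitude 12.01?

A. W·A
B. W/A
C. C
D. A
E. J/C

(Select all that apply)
B, E

electric potential has SI base units: kg * m^2 / (A * s^3)

Checking each option against kg * m^2 / (A * s^3):
  A. W·A: ✗ does not match
  B. W/A: ✓ matches
  C. C: ✗ does not match
  D. A: ✗ does not match
  E. J/C: ✓ matches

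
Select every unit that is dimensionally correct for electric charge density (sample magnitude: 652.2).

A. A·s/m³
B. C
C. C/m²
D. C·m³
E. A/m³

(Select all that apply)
A

electric charge density has SI base units: A * s / m^3

Checking each option against A * s / m^3:
  A. A·s/m³: ✓ matches
  B. C: ✗ does not match
  C. C/m²: ✗ does not match
  D. C·m³: ✗ does not match
  E. A/m³: ✗ does not match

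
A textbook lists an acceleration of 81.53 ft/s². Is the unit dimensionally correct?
Yes

acceleration has SI base units: m / s^2
ft/s² reduces to the same SI base units, so it is a valid unit for acceleration.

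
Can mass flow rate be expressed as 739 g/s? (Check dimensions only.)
Yes

mass flow rate has SI base units: kg / s
g/s reduces to the same SI base units, so it is a valid unit for mass flow rate.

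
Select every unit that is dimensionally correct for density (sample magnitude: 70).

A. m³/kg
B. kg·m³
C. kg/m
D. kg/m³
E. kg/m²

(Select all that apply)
D

density has SI base units: kg / m^3

Checking each option against kg / m^3:
  A. m³/kg: ✗ does not match
  B. kg·m³: ✗ does not match
  C. kg/m: ✗ does not match
  D. kg/m³: ✓ matches
  E. kg/m²: ✗ does not match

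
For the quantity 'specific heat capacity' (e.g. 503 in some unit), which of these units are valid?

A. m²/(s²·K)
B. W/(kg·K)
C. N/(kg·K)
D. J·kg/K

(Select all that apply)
A

specific heat capacity has SI base units: m^2 / (s^2 * K)

Checking each option against m^2 / (s^2 * K):
  A. m²/(s²·K): ✓ matches
  B. W/(kg·K): ✗ does not match
  C. N/(kg·K): ✗ does not match
  D. J·kg/K: ✗ does not match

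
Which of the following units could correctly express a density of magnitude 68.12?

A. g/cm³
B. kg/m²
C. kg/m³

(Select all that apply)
A, C

density has SI base units: kg / m^3

Checking each option against kg / m^3:
  A. g/cm³: ✓ matches
  B. kg/m²: ✗ does not match
  C. kg/m³: ✓ matches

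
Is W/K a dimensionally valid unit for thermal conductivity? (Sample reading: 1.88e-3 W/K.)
No

thermal conductivity has SI base units: kg * m / (s^3 * K)
W/K does NOT reduce to kg * m / (s^3 * K); a valid unit for thermal conductivity would be e.g. W/(m·K).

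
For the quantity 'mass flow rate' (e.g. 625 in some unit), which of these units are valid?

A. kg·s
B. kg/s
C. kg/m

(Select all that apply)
B

mass flow rate has SI base units: kg / s

Checking each option against kg / s:
  A. kg·s: ✗ does not match
  B. kg/s: ✓ matches
  C. kg/m: ✗ does not match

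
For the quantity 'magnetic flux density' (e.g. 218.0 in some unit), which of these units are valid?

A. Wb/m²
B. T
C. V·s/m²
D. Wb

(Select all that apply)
A, B, C

magnetic flux density has SI base units: kg / (A * s^2)

Checking each option against kg / (A * s^2):
  A. Wb/m²: ✓ matches
  B. T: ✓ matches
  C. V·s/m²: ✓ matches
  D. Wb: ✗ does not match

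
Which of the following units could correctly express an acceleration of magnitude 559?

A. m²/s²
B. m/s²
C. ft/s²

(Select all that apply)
B, C

acceleration has SI base units: m / s^2

Checking each option against m / s^2:
  A. m²/s²: ✗ does not match
  B. m/s²: ✓ matches
  C. ft/s²: ✓ matches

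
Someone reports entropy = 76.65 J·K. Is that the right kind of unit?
No

entropy has SI base units: kg * m^2 / (s^2 * K)
J·K does NOT reduce to kg * m^2 / (s^2 * K); a valid unit for entropy would be e.g. J/K.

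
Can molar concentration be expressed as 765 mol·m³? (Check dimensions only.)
No

molar concentration has SI base units: mol / m^3
mol·m³ does NOT reduce to mol / m^3; a valid unit for molar concentration would be e.g. mol/m³.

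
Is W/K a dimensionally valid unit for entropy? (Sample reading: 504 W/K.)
No

entropy has SI base units: kg * m^2 / (s^2 * K)
W/K does NOT reduce to kg * m^2 / (s^2 * K); a valid unit for entropy would be e.g. J/K.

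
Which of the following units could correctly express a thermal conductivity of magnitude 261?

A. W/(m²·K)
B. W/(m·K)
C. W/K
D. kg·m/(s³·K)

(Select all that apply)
B, D

thermal conductivity has SI base units: kg * m / (s^3 * K)

Checking each option against kg * m / (s^3 * K):
  A. W/(m²·K): ✗ does not match
  B. W/(m·K): ✓ matches
  C. W/K: ✗ does not match
  D. kg·m/(s³·K): ✓ matches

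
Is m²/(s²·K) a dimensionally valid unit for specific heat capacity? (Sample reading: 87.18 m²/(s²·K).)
Yes

specific heat capacity has SI base units: m^2 / (s^2 * K)
m²/(s²·K) reduces to the same SI base units, so it is a valid unit for specific heat capacity.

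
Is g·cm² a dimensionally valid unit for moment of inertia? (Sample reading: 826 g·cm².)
Yes

moment of inertia has SI base units: kg * m^2
g·cm² reduces to the same SI base units, so it is a valid unit for moment of inertia.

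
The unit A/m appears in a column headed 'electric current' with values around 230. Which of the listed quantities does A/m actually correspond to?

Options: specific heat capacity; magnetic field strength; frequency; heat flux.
magnetic field strength

electric current should have units dimensionally equivalent to A (e.g. A).
The given unit 'A/m' reduces to A / m. Of the listed options, that is the dimensionality of magnetic field strength.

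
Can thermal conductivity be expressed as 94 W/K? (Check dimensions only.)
No

thermal conductivity has SI base units: kg * m / (s^3 * K)
W/K does NOT reduce to kg * m / (s^3 * K); a valid unit for thermal conductivity would be e.g. W/(m·K).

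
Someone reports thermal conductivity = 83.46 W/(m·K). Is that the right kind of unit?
Yes

thermal conductivity has SI base units: kg * m / (s^3 * K)
W/(m·K) reduces to the same SI base units, so it is a valid unit for thermal conductivity.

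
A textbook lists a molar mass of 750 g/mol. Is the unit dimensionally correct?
Yes

molar mass has SI base units: kg / mol
g/mol reduces to the same SI base units, so it is a valid unit for molar mass.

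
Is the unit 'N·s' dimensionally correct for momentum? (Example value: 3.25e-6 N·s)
Yes

momentum has SI base units: kg * m / s
N·s reduces to the same SI base units, so it is a valid unit for momentum.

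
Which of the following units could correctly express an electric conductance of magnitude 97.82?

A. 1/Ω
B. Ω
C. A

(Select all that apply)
A

electric conductance has SI base units: A^2 * s^3 / (kg * m^2)

Checking each option against A^2 * s^3 / (kg * m^2):
  A. 1/Ω: ✓ matches
  B. Ω: ✗ does not match
  C. A: ✗ does not match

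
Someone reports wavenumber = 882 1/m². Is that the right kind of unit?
No

wavenumber has SI base units: 1 / m
1/m² does NOT reduce to 1 / m; a valid unit for wavenumber would be e.g. 1/m.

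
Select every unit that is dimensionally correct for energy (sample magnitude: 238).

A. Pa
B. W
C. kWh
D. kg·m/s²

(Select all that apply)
C

energy has SI base units: kg * m^2 / s^2

Checking each option against kg * m^2 / s^2:
  A. Pa: ✗ does not match
  B. W: ✗ does not match
  C. kWh: ✓ matches
  D. kg·m/s²: ✗ does not match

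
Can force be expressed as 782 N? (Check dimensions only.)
Yes

force has SI base units: kg * m / s^2
N reduces to the same SI base units, so it is a valid unit for force.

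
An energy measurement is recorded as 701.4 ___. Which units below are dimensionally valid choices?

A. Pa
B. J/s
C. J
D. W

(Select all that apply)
C

energy has SI base units: kg * m^2 / s^2

Checking each option against kg * m^2 / s^2:
  A. Pa: ✗ does not match
  B. J/s: ✗ does not match
  C. J: ✓ matches
  D. W: ✗ does not match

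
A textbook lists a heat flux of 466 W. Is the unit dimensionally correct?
No

heat flux has SI base units: kg / s^3
W does NOT reduce to kg / s^3; a valid unit for heat flux would be e.g. W/m².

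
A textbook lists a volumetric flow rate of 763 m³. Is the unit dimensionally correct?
No

volumetric flow rate has SI base units: m^3 / s
m³ does NOT reduce to m^3 / s; a valid unit for volumetric flow rate would be e.g. m³/s.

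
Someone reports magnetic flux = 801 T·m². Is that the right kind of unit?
Yes

magnetic flux has SI base units: kg * m^2 / (A * s^2)
T·m² reduces to the same SI base units, so it is a valid unit for magnetic flux.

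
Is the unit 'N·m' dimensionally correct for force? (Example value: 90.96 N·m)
No

force has SI base units: kg * m / s^2
N·m does NOT reduce to kg * m / s^2; a valid unit for force would be e.g. N.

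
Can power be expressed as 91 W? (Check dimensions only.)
Yes

power has SI base units: kg * m^2 / s^3
W reduces to the same SI base units, so it is a valid unit for power.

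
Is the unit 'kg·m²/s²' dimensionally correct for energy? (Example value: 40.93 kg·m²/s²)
Yes

energy has SI base units: kg * m^2 / s^2
kg·m²/s² reduces to the same SI base units, so it is a valid unit for energy.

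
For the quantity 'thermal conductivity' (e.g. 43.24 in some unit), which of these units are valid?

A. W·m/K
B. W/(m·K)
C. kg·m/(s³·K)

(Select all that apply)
B, C

thermal conductivity has SI base units: kg * m / (s^3 * K)

Checking each option against kg * m / (s^3 * K):
  A. W·m/K: ✗ does not match
  B. W/(m·K): ✓ matches
  C. kg·m/(s³·K): ✓ matches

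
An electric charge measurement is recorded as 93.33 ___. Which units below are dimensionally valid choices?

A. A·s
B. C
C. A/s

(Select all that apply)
A, B

electric charge has SI base units: A * s

Checking each option against A * s:
  A. A·s: ✓ matches
  B. C: ✓ matches
  C. A/s: ✗ does not match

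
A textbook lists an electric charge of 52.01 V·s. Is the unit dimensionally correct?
No

electric charge has SI base units: A * s
V·s does NOT reduce to A * s; a valid unit for electric charge would be e.g. C.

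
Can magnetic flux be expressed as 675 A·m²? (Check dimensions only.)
No

magnetic flux has SI base units: kg * m^2 / (A * s^2)
A·m² does NOT reduce to kg * m^2 / (A * s^2); a valid unit for magnetic flux would be e.g. Wb.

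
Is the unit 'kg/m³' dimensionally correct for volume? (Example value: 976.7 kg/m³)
No

volume has SI base units: m^3
kg/m³ does NOT reduce to m^3; a valid unit for volume would be e.g. m³.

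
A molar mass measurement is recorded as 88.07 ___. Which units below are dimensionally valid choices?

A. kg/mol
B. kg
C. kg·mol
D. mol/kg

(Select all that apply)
A

molar mass has SI base units: kg / mol

Checking each option against kg / mol:
  A. kg/mol: ✓ matches
  B. kg: ✗ does not match
  C. kg·mol: ✗ does not match
  D. mol/kg: ✗ does not match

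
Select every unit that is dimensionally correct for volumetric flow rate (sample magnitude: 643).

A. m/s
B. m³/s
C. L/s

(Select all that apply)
B, C

volumetric flow rate has SI base units: m^3 / s

Checking each option against m^3 / s:
  A. m/s: ✗ does not match
  B. m³/s: ✓ matches
  C. L/s: ✓ matches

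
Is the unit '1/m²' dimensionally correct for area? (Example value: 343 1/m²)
No

area has SI base units: m^2
1/m² does NOT reduce to m^2; a valid unit for area would be e.g. m².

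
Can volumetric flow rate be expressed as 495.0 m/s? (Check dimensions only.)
No

volumetric flow rate has SI base units: m^3 / s
m/s does NOT reduce to m^3 / s; a valid unit for volumetric flow rate would be e.g. m³/s.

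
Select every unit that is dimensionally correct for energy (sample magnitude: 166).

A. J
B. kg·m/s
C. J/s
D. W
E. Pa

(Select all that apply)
A

energy has SI base units: kg * m^2 / s^2

Checking each option against kg * m^2 / s^2:
  A. J: ✓ matches
  B. kg·m/s: ✗ does not match
  C. J/s: ✗ does not match
  D. W: ✗ does not match
  E. Pa: ✗ does not match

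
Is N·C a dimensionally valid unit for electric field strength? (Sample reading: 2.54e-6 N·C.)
No

electric field strength has SI base units: kg * m / (A * s^3)
N·C does NOT reduce to kg * m / (A * s^3); a valid unit for electric field strength would be e.g. V/m.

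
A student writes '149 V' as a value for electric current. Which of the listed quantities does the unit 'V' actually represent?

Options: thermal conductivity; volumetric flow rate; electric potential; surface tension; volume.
electric potential

electric current should have units dimensionally equivalent to A (e.g. A).
The given unit 'V' reduces to kg * m^2 / (A * s^3). Of the listed options, that is the dimensionality of electric potential.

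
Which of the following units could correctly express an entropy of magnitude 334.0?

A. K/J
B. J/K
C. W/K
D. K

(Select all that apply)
B

entropy has SI base units: kg * m^2 / (s^2 * K)

Checking each option against kg * m^2 / (s^2 * K):
  A. K/J: ✗ does not match
  B. J/K: ✓ matches
  C. W/K: ✗ does not match
  D. K: ✗ does not match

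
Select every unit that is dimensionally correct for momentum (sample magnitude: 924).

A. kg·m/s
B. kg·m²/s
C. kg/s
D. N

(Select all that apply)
A

momentum has SI base units: kg * m / s

Checking each option against kg * m / s:
  A. kg·m/s: ✓ matches
  B. kg·m²/s: ✗ does not match
  C. kg/s: ✗ does not match
  D. N: ✗ does not match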